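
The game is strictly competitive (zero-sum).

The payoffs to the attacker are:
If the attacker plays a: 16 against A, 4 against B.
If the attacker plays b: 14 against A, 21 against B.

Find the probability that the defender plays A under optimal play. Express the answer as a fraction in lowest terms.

Row minima are 4 and 14, so the attacker's maximin is 14; column maxima are 16 and 21, so the defender's minimax is 16. These differ, so the equilibrium is in mixed strategies.
Let the defender play A with probability q. The attacker is indifferent when 16q + 4(1−q) = 14q + 21(1−q), giving q = 17/19.

17/19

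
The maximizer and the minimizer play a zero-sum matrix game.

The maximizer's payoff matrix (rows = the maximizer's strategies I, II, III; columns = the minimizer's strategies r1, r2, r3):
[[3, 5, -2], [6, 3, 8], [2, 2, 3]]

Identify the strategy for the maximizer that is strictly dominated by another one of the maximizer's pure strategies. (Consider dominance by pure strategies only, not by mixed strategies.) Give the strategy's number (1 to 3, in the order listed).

Compare III with II: 6 > 2, 3 > 2, 8 > 3.
So II strictly dominates III for the maximizer; III is strictly dominated.

3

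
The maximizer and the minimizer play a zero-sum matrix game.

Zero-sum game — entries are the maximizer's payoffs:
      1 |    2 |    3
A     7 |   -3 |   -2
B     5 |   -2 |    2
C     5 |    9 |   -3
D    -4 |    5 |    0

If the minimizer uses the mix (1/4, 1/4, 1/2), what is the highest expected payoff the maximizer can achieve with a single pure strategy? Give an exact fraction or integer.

2

A: (7)·(1/4) + (-3)·(1/4) + (-2)·(1/2) = 0.
B: (5)·(1/4) + (-2)·(1/4) + (2)·(1/2) = 7/4.
C: (5)·(1/4) + (9)·(1/4) + (-3)·(1/2) = 2.
D: (-4)·(1/4) + (5)·(1/4) + (0)·(1/2) = 1/4.
The best pure response is C with expected payoff 2.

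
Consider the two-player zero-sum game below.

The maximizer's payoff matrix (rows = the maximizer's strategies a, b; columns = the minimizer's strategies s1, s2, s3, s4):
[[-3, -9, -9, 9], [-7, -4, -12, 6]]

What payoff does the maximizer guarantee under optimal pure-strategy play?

Row minima: -9, -12 → the maximizer's maximin is -9.
Column maxima: -3, -4, -9, 9 → the minimizer's minimax is -9.
They coincide at (a, s3), so the value is -9.

-9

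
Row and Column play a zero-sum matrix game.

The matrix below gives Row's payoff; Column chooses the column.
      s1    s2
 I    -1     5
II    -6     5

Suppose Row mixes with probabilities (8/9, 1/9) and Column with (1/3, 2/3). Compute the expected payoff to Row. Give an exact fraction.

Against (1/3, 2/3), each row's expected payoff is I: 3; II: 4/3.
Taking the (8/9, 1/9)-weighted average: (8/9)·(3) + (1/9)·(4/3) = 76/27.

76/27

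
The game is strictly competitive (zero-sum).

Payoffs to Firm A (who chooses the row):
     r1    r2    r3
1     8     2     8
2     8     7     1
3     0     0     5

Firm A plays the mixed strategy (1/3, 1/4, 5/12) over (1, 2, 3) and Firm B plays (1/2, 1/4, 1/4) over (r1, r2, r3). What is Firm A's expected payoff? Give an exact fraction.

Against (1/2, 1/4, 1/4), each row's expected payoff is 1: 13/2; 2: 6; 3: 5/4.
Taking the (1/3, 1/4, 5/12)-weighted average: (1/3)·(13/2) + (1/4)·(6) + (5/12)·(5/4) = 67/16.

67/16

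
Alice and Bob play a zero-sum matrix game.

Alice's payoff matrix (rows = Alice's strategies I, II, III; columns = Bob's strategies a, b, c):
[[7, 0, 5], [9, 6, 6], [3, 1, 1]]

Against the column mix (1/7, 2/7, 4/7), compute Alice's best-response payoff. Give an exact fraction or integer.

I: (7)·(1/7) + (0)·(2/7) + (5)·(4/7) = 27/7.
II: (9)·(1/7) + (6)·(2/7) + (6)·(4/7) = 45/7.
III: (3)·(1/7) + (1)·(2/7) + (1)·(4/7) = 9/7.
The best pure response is II with expected payoff 45/7.

45/7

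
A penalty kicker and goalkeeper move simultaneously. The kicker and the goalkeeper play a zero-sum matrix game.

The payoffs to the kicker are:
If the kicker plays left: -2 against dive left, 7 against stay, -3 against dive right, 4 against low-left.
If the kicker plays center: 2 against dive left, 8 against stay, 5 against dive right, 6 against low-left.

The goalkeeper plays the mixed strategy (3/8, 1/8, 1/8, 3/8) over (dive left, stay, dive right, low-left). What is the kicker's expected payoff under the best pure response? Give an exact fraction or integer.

37/8

left: (-2)·(3/8) + (7)·(1/8) + (-3)·(1/8) + (4)·(3/8) = 5/4.
center: (2)·(3/8) + (8)·(1/8) + (5)·(1/8) + (6)·(3/8) = 37/8.
The best pure response is center with expected payoff 37/8.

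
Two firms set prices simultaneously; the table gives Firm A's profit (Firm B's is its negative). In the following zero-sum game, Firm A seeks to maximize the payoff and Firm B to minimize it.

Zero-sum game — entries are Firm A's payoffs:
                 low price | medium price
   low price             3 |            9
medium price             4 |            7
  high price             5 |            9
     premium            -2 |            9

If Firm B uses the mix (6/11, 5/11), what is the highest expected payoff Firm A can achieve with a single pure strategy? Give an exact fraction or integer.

75/11

low price: (3)·(6/11) + (9)·(5/11) = 63/11.
medium price: (4)·(6/11) + (7)·(5/11) = 59/11.
high price: (5)·(6/11) + (9)·(5/11) = 75/11.
premium: (-2)·(6/11) + (9)·(5/11) = 3.
The best pure response is high price with expected payoff 75/11.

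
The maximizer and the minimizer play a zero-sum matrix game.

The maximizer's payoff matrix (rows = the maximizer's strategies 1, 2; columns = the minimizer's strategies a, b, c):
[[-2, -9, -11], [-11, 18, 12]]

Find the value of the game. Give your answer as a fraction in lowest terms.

Column b is strictly dominated by c for the minimizer (it gives the maximizer more in every row).
The remaining 2×2 game on (1, 2) × (a, c) has no saddle point. Let the maximizer play 1 with probability p; indifference gives −2p − 11(1−p) = −11p + 12(1−p), so p = 23/32.
Similarly the minimizer's optimal q on a is 23/32, and the value is -2·(23/32) + (-11)·(9/32) = -145/32.

-145/32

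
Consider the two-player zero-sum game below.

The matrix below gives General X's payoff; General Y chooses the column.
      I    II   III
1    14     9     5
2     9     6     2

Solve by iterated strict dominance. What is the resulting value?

Column II is strictly dominated by III for General Y (5<9, 2<6); eliminate II.
Row 2 is strictly dominated by row 1 (14>9, 5>2); eliminate 2.
Column I is strictly dominated by III for General Y (5<14); eliminate I.
Only (1, III) remains, with payoff 5.

5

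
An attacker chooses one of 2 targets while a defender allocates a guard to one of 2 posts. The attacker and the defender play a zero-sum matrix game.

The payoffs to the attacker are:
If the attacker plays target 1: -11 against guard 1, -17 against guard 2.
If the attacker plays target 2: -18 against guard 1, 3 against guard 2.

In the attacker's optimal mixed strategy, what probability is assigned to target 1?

Row minima are -17 and -18, so the attacker's maximin is -17; column maxima are -11 and 3, so the defender's minimax is -11. These differ, so the equilibrium is in mixed strategies.
Let the attacker play target 1 with probability p. The defender is indifferent when −11p − 18(1−p) = −17p + 3(1−p), giving p = 7/9.

7/9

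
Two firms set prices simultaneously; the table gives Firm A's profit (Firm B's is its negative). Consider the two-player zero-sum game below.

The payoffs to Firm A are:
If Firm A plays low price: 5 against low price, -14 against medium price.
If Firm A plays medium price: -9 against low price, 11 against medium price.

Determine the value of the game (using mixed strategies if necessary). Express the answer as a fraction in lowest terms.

-71/39

Row minima are -14 and -9, so Firm A's maximin is -9; column maxima are 5 and 11, so Firm B's minimax is 5. These differ, so the equilibrium is in mixed strategies.
Let Firm A play low price with probability p. Firm B is indifferent when 5p − 9(1−p) = −14p + 11(1−p), giving p = 20/39.
Let Firm B play low price with probability q. Firm A is indifferent when 5q − 14(1−q) = −9q + 11(1−q), giving q = 25/39.
The value is 5·(25/39) + (-14)·(14/39) = -71/39.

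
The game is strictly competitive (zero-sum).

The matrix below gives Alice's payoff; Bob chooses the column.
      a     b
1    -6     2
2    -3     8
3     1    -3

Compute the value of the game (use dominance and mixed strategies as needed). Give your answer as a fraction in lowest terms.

Row 1 is strictly dominated by row 2, so Alice never plays it.
The remaining 2×2 game on (2, 3) × (a, b) has no saddle point. Let Alice play 2 with probability p; indifference gives −3p + (1−p) = 8p − 3(1−p), so p = 4/15.
Similarly Bob's optimal q on a is 11/15, and the value is -3·(11/15) + (8)·(4/15) = -1/15.

-1/15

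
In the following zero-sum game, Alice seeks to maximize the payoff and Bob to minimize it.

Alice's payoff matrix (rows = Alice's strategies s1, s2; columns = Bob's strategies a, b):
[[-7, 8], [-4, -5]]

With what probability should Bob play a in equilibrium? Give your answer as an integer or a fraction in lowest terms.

13/16

Row minima are -7 and -5, so Alice's maximin is -5; column maxima are -4 and 8, so Bob's minimax is -4. These differ, so the equilibrium is in mixed strategies.
Let Bob play a with probability q. Alice is indifferent when −7q + 8(1−q) = −4q − 5(1−q), giving q = 13/16.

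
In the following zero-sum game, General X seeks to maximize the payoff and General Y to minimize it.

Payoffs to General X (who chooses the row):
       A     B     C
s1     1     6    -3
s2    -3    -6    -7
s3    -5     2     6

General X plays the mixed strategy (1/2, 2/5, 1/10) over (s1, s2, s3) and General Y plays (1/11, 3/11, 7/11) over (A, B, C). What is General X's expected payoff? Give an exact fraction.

-247/110

Against (1/11, 3/11, 7/11), each row's expected payoff is s1: -2/11; s2: -70/11; s3: 43/11.
Taking the (1/2, 2/5, 1/10)-weighted average: (1/2)·(-2/11) + (2/5)·(-70/11) + (1/10)·(43/11) = -247/110.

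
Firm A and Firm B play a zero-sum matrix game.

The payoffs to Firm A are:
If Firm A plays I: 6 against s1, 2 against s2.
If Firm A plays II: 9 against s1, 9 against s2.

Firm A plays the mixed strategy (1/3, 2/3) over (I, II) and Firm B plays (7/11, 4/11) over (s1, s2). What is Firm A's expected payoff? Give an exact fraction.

248/33

Against (7/11, 4/11), each row's expected payoff is I: 50/11; II: 9.
Taking the (1/3, 2/3)-weighted average: (1/3)·(50/11) + (2/3)·(9) = 248/33.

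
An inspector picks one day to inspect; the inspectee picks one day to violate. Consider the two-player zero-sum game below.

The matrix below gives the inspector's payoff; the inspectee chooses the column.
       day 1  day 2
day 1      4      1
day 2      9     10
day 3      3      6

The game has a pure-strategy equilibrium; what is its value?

Row minima: 1, 9, 3 → the inspector's maximin is 9.
Column maxima: 9, 10 → the inspectee's minimax is 9.
They coincide at (day 2, day 1), so the value is 9.

9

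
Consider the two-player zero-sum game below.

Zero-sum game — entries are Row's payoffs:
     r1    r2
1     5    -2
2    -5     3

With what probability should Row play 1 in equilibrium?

8/15

Row minima are -2 and -5, so Row's maximin is -2; column maxima are 5 and 3, so Column's minimax is 3. These differ, so the equilibrium is in mixed strategies.
Let Row play 1 with probability p. Column is indifferent when 5p − 5(1−p) = −2p + 3(1−p), giving p = 8/15.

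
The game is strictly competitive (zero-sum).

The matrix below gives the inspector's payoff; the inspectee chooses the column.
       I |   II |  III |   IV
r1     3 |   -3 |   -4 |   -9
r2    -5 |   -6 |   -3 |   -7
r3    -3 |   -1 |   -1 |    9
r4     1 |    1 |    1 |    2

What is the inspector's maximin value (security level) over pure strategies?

The worst-case payoff for each row is r1: -9, r2: -7, r3: -3, r4: 1.
The best of these is 1.

1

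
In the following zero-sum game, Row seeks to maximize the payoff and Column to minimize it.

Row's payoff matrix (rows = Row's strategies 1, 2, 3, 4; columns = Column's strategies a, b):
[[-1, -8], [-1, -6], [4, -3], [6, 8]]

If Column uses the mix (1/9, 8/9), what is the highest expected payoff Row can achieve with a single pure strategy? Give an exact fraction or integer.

1: (-1)·(1/9) + (-8)·(8/9) = -65/9.
2: (-1)·(1/9) + (-6)·(8/9) = -49/9.
3: (4)·(1/9) + (-3)·(8/9) = -20/9.
4: (6)·(1/9) + (8)·(8/9) = 70/9.
The best pure response is 4 with expected payoff 70/9.

70/9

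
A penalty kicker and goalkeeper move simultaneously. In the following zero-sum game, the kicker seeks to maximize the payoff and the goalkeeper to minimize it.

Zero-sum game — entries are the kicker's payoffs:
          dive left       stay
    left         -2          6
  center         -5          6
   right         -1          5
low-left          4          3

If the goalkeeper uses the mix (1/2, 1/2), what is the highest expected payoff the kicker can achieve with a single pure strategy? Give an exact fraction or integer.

left: (-2)·(1/2) + (6)·(1/2) = 2.
center: (-5)·(1/2) + (6)·(1/2) = 1/2.
right: (-1)·(1/2) + (5)·(1/2) = 2.
low-left: (4)·(1/2) + (3)·(1/2) = 7/2.
The best pure response is low-left with expected payoff 7/2.

7/2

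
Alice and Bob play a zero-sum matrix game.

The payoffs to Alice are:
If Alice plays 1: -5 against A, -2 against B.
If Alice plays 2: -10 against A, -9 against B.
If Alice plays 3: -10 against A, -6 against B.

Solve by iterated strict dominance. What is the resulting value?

-5

Column B is strictly dominated by A for Bob (-5<-2, -10<-9, -10<-6); eliminate B.
Row 2 is strictly dominated by row 1 (-5>-10); eliminate 2.
Row 3 is strictly dominated by row 1 (-5>-10); eliminate 3.
Only (1, A) remains, with payoff -5.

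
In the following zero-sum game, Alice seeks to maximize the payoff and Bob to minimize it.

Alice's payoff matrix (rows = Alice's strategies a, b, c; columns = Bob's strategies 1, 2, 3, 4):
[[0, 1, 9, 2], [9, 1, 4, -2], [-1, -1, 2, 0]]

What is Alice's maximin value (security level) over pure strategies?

0

The worst-case payoff for each row is a: 0, b: -2, c: -1.
The best of these is 0.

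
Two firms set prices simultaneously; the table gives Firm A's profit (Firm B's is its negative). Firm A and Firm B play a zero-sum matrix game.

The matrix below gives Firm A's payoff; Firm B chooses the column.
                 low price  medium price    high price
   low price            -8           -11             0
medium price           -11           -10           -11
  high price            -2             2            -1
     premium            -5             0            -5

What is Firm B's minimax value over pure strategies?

-2

The worst case (largest entry) in each column is low price: -2, medium price: 2, high price: 0.
The best (smallest) of these is -2.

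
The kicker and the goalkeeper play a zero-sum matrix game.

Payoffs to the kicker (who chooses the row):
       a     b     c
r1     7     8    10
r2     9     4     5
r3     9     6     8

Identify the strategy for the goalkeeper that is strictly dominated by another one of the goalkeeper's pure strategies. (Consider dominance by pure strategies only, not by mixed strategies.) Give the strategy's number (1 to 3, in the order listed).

3

The goalkeeper prefers columns that give the kicker less. Compare c with b: 8 < 10, 4 < 5, 6 < 8.
So b strictly dominates c for the goalkeeper; c is strictly dominated.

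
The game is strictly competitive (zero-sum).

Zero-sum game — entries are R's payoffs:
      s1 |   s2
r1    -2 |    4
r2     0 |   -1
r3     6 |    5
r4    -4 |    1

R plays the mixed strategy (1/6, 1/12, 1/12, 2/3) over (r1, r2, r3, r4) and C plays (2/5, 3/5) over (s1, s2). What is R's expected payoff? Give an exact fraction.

Against (2/5, 3/5), each row's expected payoff is r1: 8/5; r2: -3/5; r3: 27/5; r4: -1.
Taking the (1/6, 1/12, 1/12, 2/3)-weighted average: (1/6)·(8/5) + (1/12)·(-3/5) + (1/12)·(27/5) + (2/3)·(-1) = 0.

0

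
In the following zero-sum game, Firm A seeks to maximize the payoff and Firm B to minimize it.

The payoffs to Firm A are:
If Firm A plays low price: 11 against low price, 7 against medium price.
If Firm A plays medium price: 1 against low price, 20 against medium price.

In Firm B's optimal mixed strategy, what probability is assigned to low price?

Row minima are 7 and 1, so Firm A's maximin is 7; column maxima are 11 and 20, so Firm B's minimax is 11. These differ, so the equilibrium is in mixed strategies.
Let Firm B play low price with probability q. Firm A is indifferent when 11q + 7(1−q) = q + 20(1−q), giving q = 13/23.

13/23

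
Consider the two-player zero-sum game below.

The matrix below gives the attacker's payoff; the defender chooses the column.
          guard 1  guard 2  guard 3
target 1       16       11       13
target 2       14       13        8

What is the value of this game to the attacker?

Column guard 1 is strictly dominated by guard 3 for the defender (it gives the attacker more in every row).
The remaining 2×2 game on (target 1, target 2) × (guard 2, guard 3) has no saddle point. Let the attacker play target 1 with probability p; indifference gives 11p + 13(1−p) = 13p + 8(1−p), so p = 5/7.
Similarly the defender's optimal q on guard 2 is 5/7, and the value is 11·(5/7) + (13)·(2/7) = 81/7.

81/7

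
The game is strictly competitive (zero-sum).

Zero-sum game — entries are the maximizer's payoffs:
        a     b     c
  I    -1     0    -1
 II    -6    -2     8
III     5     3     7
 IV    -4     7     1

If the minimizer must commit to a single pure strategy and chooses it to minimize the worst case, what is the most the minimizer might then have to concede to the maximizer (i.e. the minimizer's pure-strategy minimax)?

The worst case (largest entry) in each column is a: 5, b: 7, c: 8.
The best (smallest) of these is 5.

5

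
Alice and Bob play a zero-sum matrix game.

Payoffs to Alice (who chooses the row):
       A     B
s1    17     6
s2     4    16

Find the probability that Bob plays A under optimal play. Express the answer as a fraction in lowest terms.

Row minima are 6 and 4, so Alice's maximin is 6; column maxima are 17 and 16, so Bob's minimax is 16. These differ, so the equilibrium is in mixed strategies.
Let Bob play A with probability q. Alice is indifferent when 17q + 6(1−q) = 4q + 16(1−q), giving q = 10/23.

10/23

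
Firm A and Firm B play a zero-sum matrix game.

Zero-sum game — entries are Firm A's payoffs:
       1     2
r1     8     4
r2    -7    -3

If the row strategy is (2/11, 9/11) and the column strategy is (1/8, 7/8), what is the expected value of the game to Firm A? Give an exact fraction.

Against (1/8, 7/8), each row's expected payoff is r1: 9/2; r2: -7/2.
Taking the (2/11, 9/11)-weighted average: (2/11)·(9/2) + (9/11)·(-7/2) = -45/22.

-45/22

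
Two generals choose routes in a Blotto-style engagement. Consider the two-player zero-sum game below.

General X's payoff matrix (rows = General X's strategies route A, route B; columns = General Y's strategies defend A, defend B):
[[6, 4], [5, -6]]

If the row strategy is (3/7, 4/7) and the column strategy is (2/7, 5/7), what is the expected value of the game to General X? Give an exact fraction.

Against (2/7, 5/7), each row's expected payoff is route A: 32/7; route B: -20/7.
Taking the (3/7, 4/7)-weighted average: (3/7)·(32/7) + (4/7)·(-20/7) = 16/49.

16/49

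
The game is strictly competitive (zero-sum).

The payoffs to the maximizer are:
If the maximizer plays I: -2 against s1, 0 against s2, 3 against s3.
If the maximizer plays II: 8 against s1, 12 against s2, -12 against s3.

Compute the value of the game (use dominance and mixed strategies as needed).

0

Column s2 is strictly dominated by s1 for the minimizer (it gives the maximizer more in every row).
The remaining 2×2 game on (I, II) × (s1, s3) has no saddle point. Let the maximizer play I with probability p; indifference gives −2p + 8(1−p) = 3p − 12(1−p), so p = 4/5.
Similarly the minimizer's optimal q on s1 is 3/5, and the value is -2·(3/5) + (3)·(2/5) = 0.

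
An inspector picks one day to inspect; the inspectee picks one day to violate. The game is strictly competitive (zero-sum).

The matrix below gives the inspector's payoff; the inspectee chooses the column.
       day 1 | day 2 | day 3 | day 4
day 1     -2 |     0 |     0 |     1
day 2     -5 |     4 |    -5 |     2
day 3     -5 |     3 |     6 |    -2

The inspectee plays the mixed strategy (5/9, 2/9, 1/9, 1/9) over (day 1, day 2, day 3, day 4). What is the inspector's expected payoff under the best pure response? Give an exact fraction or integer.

-1

day 1: (-2)·(5/9) + (0)·(2/9) + (0)·(1/9) + (1)·(1/9) = -1.
day 2: (-5)·(5/9) + (4)·(2/9) + (-5)·(1/9) + (2)·(1/9) = -20/9.
day 3: (-5)·(5/9) + (3)·(2/9) + (6)·(1/9) + (-2)·(1/9) = -5/3.
The best pure response is day 1 with expected payoff -1.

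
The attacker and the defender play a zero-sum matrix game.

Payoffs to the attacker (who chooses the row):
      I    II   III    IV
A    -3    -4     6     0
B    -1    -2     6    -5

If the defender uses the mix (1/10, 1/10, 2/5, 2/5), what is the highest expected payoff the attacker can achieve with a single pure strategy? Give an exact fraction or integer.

17/10

A: (-3)·(1/10) + (-4)·(1/10) + (6)·(2/5) + (0)·(2/5) = 17/10.
B: (-1)·(1/10) + (-2)·(1/10) + (6)·(2/5) + (-5)·(2/5) = 1/10.
The best pure response is A with expected payoff 17/10.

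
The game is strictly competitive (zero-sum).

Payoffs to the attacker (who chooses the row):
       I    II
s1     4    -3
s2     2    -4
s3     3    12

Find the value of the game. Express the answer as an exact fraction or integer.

57/16

Row s2 is strictly dominated by row s1, so the attacker never plays it.
The remaining 2×2 game on (s1, s3) × (I, II) has no saddle point. Let the attacker play s1 with probability p; indifference gives 4p + 3(1−p) = −3p + 12(1−p), so p = 9/16.
Similarly the defender's optimal q on I is 15/16, and the value is 4·(15/16) + (-3)·(1/16) = 57/16.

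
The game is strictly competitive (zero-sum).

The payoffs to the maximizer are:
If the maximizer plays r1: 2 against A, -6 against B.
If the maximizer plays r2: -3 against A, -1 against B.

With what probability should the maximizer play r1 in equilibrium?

1/5

Row minima are -6 and -3, so the maximizer's maximin is -3; column maxima are 2 and -1, so the minimizer's minimax is -1. These differ, so the equilibrium is in mixed strategies.
Let the maximizer play r1 with probability p. The minimizer is indifferent when 2p − 3(1−p) = −6p − (1−p), giving p = 1/5.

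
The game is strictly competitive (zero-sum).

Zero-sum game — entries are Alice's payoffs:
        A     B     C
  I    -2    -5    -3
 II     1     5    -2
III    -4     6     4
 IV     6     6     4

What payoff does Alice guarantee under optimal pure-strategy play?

4

Row minima: -5, -2, -4, 4 → Alice's maximin is 4.
Column maxima: 6, 6, 4 → Bob's minimax is 4.
They coincide at (IV, C), so the value is 4.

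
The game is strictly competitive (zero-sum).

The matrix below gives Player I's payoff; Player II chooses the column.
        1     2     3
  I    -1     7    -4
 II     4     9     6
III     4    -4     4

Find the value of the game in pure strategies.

4

Row minima: -4, 4, -4 → Player I's maximin is 4.
Column maxima: 4, 9, 6 → Player II's minimax is 4.
They coincide at (II, 1), so the value is 4.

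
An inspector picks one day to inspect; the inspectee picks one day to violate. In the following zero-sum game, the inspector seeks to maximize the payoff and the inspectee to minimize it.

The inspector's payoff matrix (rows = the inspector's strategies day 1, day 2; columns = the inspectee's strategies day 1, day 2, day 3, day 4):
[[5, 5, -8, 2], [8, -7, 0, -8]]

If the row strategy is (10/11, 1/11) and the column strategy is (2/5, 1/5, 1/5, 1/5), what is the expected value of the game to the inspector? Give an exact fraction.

Against (2/5, 1/5, 1/5, 1/5), each row's expected payoff is day 1: 9/5; day 2: 1/5.
Taking the (10/11, 1/11)-weighted average: (10/11)·(9/5) + (1/11)·(1/5) = 91/55.

91/55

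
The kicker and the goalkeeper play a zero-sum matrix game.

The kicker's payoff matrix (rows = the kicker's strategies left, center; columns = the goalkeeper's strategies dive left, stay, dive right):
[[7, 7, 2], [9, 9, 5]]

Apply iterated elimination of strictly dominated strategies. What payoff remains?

Column stay is strictly dominated by dive right for the goalkeeper (2<7, 5<9); eliminate stay.
Row left is strictly dominated by row center (9>7, 5>2); eliminate left.
Column dive left is strictly dominated by dive right for the goalkeeper (5<9); eliminate dive left.
Only (center, dive right) remains, with payoff 5.

5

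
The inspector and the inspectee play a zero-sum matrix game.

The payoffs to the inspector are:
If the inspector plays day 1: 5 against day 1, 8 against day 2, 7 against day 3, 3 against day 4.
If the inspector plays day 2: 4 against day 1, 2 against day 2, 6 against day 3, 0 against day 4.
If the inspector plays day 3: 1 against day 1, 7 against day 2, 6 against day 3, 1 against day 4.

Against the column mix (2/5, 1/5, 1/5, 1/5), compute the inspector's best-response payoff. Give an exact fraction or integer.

day 1: (5)·(2/5) + (8)·(1/5) + (7)·(1/5) + (3)·(1/5) = 28/5.
day 2: (4)·(2/5) + (2)·(1/5) + (6)·(1/5) + (0)·(1/5) = 16/5.
day 3: (1)·(2/5) + (7)·(1/5) + (6)·(1/5) + (1)·(1/5) = 16/5.
The best pure response is day 1 with expected payoff 28/5.

28/5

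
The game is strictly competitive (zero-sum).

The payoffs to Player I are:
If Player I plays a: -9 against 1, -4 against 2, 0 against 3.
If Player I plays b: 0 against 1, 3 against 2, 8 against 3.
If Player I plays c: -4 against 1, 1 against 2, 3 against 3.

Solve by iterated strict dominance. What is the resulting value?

Row c is strictly dominated by row b (0>-4, 3>1, 8>3); eliminate c.
Column 2 is strictly dominated by 1 for Player II (-9<-4, 0<3); eliminate 2.
Column 3 is strictly dominated by 1 for Player II (-9<0, 0<8); eliminate 3.
Row a is strictly dominated by row b (0>-9); eliminate a.
Only (b, 1) remains, with payoff 0.

0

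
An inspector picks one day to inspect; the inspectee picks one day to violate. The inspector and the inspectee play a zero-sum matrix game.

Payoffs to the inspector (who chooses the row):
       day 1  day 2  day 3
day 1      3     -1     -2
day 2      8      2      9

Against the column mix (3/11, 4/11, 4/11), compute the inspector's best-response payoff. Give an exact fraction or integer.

68/11

day 1: (3)·(3/11) + (-1)·(4/11) + (-2)·(4/11) = -3/11.
day 2: (8)·(3/11) + (2)·(4/11) + (9)·(4/11) = 68/11.
The best pure response is day 2 with expected payoff 68/11.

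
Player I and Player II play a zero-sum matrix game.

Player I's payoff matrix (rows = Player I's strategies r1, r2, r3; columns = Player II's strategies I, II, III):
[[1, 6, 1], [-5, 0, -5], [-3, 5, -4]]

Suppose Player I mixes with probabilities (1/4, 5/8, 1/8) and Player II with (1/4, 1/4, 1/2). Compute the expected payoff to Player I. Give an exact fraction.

Against (1/4, 1/4, 1/2), each row's expected payoff is r1: 9/4; r2: -15/4; r3: -3/2.
Taking the (1/4, 5/8, 1/8)-weighted average: (1/4)·(9/4) + (5/8)·(-15/4) + (1/8)·(-3/2) = -63/32.

-63/32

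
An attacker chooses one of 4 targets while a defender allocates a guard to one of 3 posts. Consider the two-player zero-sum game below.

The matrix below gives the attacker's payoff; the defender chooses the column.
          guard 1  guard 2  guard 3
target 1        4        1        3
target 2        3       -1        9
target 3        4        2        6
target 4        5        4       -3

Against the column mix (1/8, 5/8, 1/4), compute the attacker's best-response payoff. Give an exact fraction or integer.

target 1: (4)·(1/8) + (1)·(5/8) + (3)·(1/4) = 15/8.
target 2: (3)·(1/8) + (-1)·(5/8) + (9)·(1/4) = 2.
target 3: (4)·(1/8) + (2)·(5/8) + (6)·(1/4) = 13/4.
target 4: (5)·(1/8) + (4)·(5/8) + (-3)·(1/4) = 19/8.
The best pure response is target 3 with expected payoff 13/4.

13/4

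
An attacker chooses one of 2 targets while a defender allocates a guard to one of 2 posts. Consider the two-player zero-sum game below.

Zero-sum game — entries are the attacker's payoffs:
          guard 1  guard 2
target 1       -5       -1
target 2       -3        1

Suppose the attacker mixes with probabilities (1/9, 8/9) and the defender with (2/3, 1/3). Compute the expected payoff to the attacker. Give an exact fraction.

-17/9

Against (2/3, 1/3), each row's expected payoff is target 1: -11/3; target 2: -5/3.
Taking the (1/9, 8/9)-weighted average: (1/9)·(-11/3) + (8/9)·(-5/3) = -17/9.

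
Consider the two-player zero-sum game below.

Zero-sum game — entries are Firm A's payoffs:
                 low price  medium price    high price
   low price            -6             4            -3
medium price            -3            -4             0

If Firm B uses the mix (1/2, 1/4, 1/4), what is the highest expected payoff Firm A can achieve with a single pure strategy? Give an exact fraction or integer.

-5/2

low price: (-6)·(1/2) + (4)·(1/4) + (-3)·(1/4) = -11/4.
medium price: (-3)·(1/2) + (-4)·(1/4) + (0)·(1/4) = -5/2.
The best pure response is medium price with expected payoff -5/2.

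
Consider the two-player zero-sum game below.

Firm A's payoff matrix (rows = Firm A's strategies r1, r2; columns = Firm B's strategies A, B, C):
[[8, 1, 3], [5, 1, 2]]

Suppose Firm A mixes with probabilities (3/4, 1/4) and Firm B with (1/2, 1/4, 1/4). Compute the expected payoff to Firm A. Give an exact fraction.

73/16

Against (1/2, 1/4, 1/4), each row's expected payoff is r1: 5; r2: 13/4.
Taking the (3/4, 1/4)-weighted average: (3/4)·(5) + (1/4)·(13/4) = 73/16.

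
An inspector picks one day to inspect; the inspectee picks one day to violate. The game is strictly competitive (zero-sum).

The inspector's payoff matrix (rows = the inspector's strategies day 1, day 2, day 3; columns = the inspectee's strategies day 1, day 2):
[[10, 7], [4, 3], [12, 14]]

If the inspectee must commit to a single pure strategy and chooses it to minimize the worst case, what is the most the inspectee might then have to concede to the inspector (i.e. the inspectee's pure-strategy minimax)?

12

The worst case (largest entry) in each column is day 1: 12, day 2: 14.
The best (smallest) of these is 12.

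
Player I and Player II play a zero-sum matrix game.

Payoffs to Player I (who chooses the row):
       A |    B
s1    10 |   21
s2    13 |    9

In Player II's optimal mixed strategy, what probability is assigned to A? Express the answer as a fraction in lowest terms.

4/5

Row minima are 10 and 9, so Player I's maximin is 10; column maxima are 13 and 21, so Player II's minimax is 13. These differ, so the equilibrium is in mixed strategies.
Let Player II play A with probability q. Player I is indifferent when 10q + 21(1−q) = 13q + 9(1−q), giving q = 4/5.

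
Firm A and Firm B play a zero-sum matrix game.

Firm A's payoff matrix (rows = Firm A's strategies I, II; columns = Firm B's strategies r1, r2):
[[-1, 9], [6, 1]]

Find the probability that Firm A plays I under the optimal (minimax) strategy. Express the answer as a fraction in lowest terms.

Row minima are -1 and 1, so Firm A's maximin is 1; column maxima are 6 and 9, so Firm B's minimax is 6. These differ, so the equilibrium is in mixed strategies.
Let Firm A play I with probability p. Firm B is indifferent when −p + 6(1−p) = 9p + (1−p), giving p = 1/3.

1/3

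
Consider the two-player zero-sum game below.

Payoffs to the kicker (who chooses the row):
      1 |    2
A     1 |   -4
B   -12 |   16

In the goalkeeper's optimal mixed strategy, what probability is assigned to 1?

20/33

Row minima are -4 and -12, so the kicker's maximin is -4; column maxima are 1 and 16, so the goalkeeper's minimax is 1. These differ, so the equilibrium is in mixed strategies.
Let the goalkeeper play 1 with probability q. The kicker is indifferent when q − 4(1−q) = −12q + 16(1−q), giving q = 20/33.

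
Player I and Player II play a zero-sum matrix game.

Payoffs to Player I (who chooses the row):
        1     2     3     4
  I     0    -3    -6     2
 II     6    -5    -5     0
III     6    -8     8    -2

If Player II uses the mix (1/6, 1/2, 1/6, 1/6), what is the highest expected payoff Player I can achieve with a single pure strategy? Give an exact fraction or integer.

-2

I: (0)·(1/6) + (-3)·(1/2) + (-6)·(1/6) + (2)·(1/6) = -13/6.
II: (6)·(1/6) + (-5)·(1/2) + (-5)·(1/6) + (0)·(1/6) = -7/3.
III: (6)·(1/6) + (-8)·(1/2) + (8)·(1/6) + (-2)·(1/6) = -2.
The best pure response is III with expected payoff -2.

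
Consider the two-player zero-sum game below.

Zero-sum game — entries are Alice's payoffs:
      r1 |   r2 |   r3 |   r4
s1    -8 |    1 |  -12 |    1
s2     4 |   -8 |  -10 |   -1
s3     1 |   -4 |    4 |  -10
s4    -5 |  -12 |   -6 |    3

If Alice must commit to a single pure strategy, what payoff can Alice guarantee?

-10

The worst-case payoff for each row is s1: -12, s2: -10, s3: -10, s4: -12.
The best of these is -10.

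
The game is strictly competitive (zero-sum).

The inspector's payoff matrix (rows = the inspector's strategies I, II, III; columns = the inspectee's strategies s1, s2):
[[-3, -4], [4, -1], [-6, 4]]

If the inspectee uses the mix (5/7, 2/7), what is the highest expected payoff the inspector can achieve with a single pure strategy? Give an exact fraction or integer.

18/7

I: (-3)·(5/7) + (-4)·(2/7) = -23/7.
II: (4)·(5/7) + (-1)·(2/7) = 18/7.
III: (-6)·(5/7) + (4)·(2/7) = -22/7.
The best pure response is II with expected payoff 18/7.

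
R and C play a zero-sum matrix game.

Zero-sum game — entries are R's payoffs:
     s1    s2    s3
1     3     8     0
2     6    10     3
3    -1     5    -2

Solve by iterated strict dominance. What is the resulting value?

3

Column s1 is strictly dominated by s3 for C (0<3, 3<6, -2<-1); eliminate s1.
Column s2 is strictly dominated by s3 for C (0<8, 3<10, -2<5); eliminate s2.
Row 3 is strictly dominated by row 1 (0>-2); eliminate 3.
Row 1 is strictly dominated by row 2 (3>0); eliminate 1.
Only (2, s3) remains, with payoff 3.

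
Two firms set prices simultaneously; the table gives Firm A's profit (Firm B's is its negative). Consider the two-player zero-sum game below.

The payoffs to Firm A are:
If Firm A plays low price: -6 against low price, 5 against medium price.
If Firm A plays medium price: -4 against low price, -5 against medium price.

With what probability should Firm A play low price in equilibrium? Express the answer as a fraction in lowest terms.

Row minima are -6 and -5, so Firm A's maximin is -5; column maxima are -4 and 5, so Firm B's minimax is -4. These differ, so the equilibrium is in mixed strategies.
Let Firm A play low price with probability p. Firm B is indifferent when −6p − 4(1−p) = 5p − 5(1−p), giving p = 1/12.

1/12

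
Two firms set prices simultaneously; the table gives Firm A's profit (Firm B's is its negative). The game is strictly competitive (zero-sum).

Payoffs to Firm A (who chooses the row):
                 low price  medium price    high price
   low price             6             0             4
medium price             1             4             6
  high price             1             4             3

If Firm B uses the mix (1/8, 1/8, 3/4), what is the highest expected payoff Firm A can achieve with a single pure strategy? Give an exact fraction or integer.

low price: (6)·(1/8) + (0)·(1/8) + (4)·(3/4) = 15/4.
medium price: (1)·(1/8) + (4)·(1/8) + (6)·(3/4) = 41/8.
high price: (1)·(1/8) + (4)·(1/8) + (3)·(3/4) = 23/8.
The best pure response is medium price with expected payoff 41/8.

41/8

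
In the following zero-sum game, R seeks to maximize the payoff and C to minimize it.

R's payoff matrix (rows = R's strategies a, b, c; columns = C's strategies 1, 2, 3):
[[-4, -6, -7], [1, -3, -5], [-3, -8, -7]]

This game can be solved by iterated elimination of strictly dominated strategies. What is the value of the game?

-5

Row c is strictly dominated by row b (1>-3, -3>-8, -5>-7); eliminate c.
Row a is strictly dominated by row b (1>-4, -3>-6, -5>-7); eliminate a.
Column 1 is strictly dominated by 2 for C (-3<1); eliminate 1.
Column 2 is strictly dominated by 3 for C (-5<-3); eliminate 2.
Only (b, 3) remains, with payoff -5.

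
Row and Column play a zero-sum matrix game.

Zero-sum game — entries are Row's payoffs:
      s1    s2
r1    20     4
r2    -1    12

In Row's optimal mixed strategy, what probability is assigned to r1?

Row minima are 4 and -1, so Row's maximin is 4; column maxima are 20 and 12, so Column's minimax is 12. These differ, so the equilibrium is in mixed strategies.
Let Row play r1 with probability p. Column is indifferent when 20p − (1−p) = 4p + 12(1−p), giving p = 13/29.

13/29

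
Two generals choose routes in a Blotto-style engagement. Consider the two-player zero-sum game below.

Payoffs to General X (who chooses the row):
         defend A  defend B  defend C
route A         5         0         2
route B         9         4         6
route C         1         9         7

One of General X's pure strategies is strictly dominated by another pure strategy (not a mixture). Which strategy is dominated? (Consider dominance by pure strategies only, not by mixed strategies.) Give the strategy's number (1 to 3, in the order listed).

Compare route A with route B: 9 > 5, 4 > 0, 6 > 2.
So route B strictly dominates route A for General X; route A is strictly dominated.

1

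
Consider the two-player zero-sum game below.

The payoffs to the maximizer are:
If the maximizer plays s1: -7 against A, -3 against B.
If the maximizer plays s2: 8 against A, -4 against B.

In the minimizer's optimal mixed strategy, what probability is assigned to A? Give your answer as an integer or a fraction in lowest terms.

Row minima are -7 and -4, so the maximizer's maximin is -4; column maxima are 8 and -3, so the minimizer's minimax is -3. These differ, so the equilibrium is in mixed strategies.
Let the minimizer play A with probability q. The maximizer is indifferent when −7q − 3(1−q) = 8q − 4(1−q), giving q = 1/16.

1/16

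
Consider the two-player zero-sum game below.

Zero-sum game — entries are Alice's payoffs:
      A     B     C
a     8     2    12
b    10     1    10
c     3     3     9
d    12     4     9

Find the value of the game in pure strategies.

4

Row minima: 2, 1, 3, 4 → Alice's maximin is 4.
Column maxima: 12, 4, 12 → Bob's minimax is 4.
They coincide at (d, B), so the value is 4.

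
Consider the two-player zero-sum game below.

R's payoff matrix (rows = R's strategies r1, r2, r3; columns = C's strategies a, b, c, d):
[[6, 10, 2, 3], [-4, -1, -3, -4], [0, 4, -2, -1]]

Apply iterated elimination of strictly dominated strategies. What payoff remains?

2

Column b is strictly dominated by a for C (6<10, -4<-1, 0<4); eliminate b.
Row r3 is strictly dominated by row r1 (6>0, 2>-2, 3>-1); eliminate r3.
Row r2 is strictly dominated by row r1 (6>-4, 2>-3, 3>-4); eliminate r2.
Column d is strictly dominated by c for C (2<3); eliminate d.
Column a is strictly dominated by c for C (2<6); eliminate a.
Only (r1, c) remains, with payoff 2.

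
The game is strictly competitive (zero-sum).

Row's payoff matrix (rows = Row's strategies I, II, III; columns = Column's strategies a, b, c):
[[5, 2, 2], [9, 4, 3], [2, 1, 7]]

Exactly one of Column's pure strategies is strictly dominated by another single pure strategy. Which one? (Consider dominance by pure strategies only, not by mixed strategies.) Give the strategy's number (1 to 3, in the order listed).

1

Column prefers columns that give Row less. Compare a with b: 2 < 5, 4 < 9, 1 < 2.
So b strictly dominates a for Column; a is strictly dominated.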